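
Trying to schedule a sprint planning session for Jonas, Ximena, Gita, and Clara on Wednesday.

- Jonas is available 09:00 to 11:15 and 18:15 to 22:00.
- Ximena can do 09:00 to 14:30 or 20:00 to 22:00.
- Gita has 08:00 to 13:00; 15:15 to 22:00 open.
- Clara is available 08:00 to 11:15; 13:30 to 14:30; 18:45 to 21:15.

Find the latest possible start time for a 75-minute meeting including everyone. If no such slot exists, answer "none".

Jonas ∩ Ximena: 09:00-11:15, 20:00-22:00.
Jonas ∩ Ximena ∩ Gita: 09:00-11:15, 20:00-22:00.
Jonas ∩ Ximena ∩ Gita ∩ Clara: 09:00-11:15, 20:00-21:15.
Those are the intersection windows.
The last common window of at least 75 minutes is 20:00-21:15; a 75-minute meeting can start as late as 20:00 and still end by 21:15.

20:00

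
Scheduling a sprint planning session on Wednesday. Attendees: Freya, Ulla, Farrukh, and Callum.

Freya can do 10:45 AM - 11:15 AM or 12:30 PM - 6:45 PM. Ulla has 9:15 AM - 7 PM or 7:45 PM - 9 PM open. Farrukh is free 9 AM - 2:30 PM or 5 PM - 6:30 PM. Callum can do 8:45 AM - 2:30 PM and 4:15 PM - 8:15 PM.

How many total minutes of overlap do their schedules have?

240

Freya ∩ Ulla: 10:45-11:15, 12:30-18:45.
Freya ∩ Ulla ∩ Farrukh: 10:45-11:15, 12:30-14:30, 17:00-18:30.
Freya ∩ Ulla ∩ Farrukh ∩ Callum: 10:45-11:15, 12:30-14:30, 17:00-18:30.
Summing the common windows: 30 + 120 + 90 = 240 minutes.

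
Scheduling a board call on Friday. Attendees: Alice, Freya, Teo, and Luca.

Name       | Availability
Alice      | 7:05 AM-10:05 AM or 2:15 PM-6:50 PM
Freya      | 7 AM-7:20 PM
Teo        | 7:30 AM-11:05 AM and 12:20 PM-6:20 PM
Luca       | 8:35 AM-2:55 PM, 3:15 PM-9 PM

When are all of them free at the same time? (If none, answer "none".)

08:35-10:05, 14:15-14:55, 15:15-18:20

Alice ∩ Freya: 07:05-10:05, 14:15-18:50.
Alice ∩ Freya ∩ Teo: 07:30-10:05, 14:15-18:20.
Alice ∩ Freya ∩ Teo ∩ Luca: 08:35-10:05, 14:15-14:55, 15:15-18:20.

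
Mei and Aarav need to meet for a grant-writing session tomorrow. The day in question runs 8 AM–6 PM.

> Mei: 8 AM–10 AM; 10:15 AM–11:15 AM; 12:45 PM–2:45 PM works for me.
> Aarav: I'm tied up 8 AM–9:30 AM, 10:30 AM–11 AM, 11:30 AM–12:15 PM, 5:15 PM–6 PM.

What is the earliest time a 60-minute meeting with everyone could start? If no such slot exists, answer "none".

Mei free: 08:00-10:00, 10:15-11:15, 12:45-14:45.
Aarav free: 09:30-10:30, 11:00-11:30, 12:15-17:15 (invert busy blocks within the working day).
Mei ∩ Aarav: 09:30-10:00, 10:15-10:30, 11:00-11:15, 12:45-14:45.
Those are the intersection windows.
The first common window of at least 60 minutes is 12:45-14:45, so the earliest start is 12:45.

12:45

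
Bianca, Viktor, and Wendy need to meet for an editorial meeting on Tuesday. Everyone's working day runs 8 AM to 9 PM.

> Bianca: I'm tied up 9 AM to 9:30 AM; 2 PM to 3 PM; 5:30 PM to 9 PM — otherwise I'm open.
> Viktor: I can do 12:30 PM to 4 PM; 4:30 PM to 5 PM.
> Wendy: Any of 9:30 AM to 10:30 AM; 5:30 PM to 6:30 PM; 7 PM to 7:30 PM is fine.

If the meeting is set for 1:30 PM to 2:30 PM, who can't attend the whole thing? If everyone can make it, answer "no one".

Bianca free: 08:00-09:00, 09:30-14:00, 15:00-17:30 (invert busy blocks within the working day).
Viktor free: 12:30-16:00, 16:30-17:00.
Wendy free: 09:30-10:30, 17:30-18:30, 19:00-19:30.
Bianca: not fully free for 13:30-14:30. Viktor: free for 13:30-14:30. Wendy: not fully free for 13:30-14:30.

Bianca, Wendy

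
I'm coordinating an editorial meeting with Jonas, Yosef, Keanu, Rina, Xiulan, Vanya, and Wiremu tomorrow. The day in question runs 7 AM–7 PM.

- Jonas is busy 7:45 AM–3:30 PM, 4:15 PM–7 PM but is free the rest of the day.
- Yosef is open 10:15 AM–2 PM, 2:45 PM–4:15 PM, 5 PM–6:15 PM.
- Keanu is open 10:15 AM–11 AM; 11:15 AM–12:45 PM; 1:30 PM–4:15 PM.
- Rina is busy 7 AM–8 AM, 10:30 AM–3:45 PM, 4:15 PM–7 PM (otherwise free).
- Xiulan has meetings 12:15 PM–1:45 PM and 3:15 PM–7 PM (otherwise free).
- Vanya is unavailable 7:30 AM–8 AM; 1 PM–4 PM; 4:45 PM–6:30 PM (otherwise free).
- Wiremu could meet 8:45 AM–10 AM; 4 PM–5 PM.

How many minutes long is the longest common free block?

Jonas free: 07:00-07:45, 15:30-16:15 (invert busy blocks within the working day).
Yosef free: 10:15-14:00, 14:45-16:15, 17:00-18:15.
Keanu free: 10:15-11:00, 11:15-12:45, 13:30-16:15.
Rina free: 08:00-10:30, 15:45-16:15 (invert busy blocks within the working day).
Xiulan free: 07:00-12:15, 13:45-15:15 (invert busy blocks within the working day).
Vanya free: 07:00-07:30, 08:00-13:00, 16:00-16:45, 18:30-19:00 (invert busy blocks within the working day).
Wiremu free: 08:45-10:00, 16:00-17:00.
Jonas ∩ Yosef: 15:30-16:15.
Jonas ∩ Yosef ∩ Keanu: 15:30-16:15.
Jonas ∩ Yosef ∩ Keanu ∩ Rina: 15:45-16:15.
Jonas ∩ Yosef ∩ Keanu ∩ Rina ∩ Xiulan: ∅.
Jonas ∩ Yosef ∩ Keanu ∩ Rina ∩ Xiulan ∩ Vanya: ∅.
Jonas ∩ Yosef ∩ Keanu ∩ Rina ∩ Xiulan ∩ Vanya ∩ Wiremu: ∅.
There is no time when everyone is free.
No common window exists, so the longest block is 0 minutes.

0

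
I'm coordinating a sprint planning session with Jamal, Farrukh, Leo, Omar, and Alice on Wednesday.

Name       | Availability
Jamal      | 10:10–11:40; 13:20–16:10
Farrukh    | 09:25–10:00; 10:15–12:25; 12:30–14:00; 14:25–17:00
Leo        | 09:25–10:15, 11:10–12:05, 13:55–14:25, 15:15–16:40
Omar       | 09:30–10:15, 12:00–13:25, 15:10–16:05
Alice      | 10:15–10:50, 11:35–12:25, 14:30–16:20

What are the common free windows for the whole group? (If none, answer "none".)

15:15-16:05

Jamal ∩ Farrukh: 10:15-11:40, 13:20-14:00, 14:25-16:10.
Jamal ∩ Farrukh ∩ Leo: 11:10-11:40, 13:55-14:00, 15:15-16:10.
Jamal ∩ Farrukh ∩ Leo ∩ Omar: 15:15-16:05.
Jamal ∩ Farrukh ∩ Leo ∩ Omar ∩ Alice: 15:15-16:05.
So the common availability across everyone is 15:15-16:05.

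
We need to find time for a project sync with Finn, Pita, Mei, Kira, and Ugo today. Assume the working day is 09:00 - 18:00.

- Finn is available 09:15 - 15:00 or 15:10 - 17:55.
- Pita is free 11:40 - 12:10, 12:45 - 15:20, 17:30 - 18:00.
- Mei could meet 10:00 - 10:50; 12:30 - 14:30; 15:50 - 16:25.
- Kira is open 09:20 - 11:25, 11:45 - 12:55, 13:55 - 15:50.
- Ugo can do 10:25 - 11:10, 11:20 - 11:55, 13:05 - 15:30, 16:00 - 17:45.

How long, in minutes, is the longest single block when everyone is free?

Finn ∩ Pita: 11:40-12:10, 12:45-15:00, 15:10-15:20, 17:30-17:55.
Finn ∩ Pita ∩ Mei: 12:45-14:30.
Finn ∩ Pita ∩ Mei ∩ Kira: 12:45-12:55, 13:55-14:30.
Finn ∩ Pita ∩ Mei ∩ Kira ∩ Ugo: 13:55-14:30.
The longest is 13:55-14:30 at 35 minutes.

35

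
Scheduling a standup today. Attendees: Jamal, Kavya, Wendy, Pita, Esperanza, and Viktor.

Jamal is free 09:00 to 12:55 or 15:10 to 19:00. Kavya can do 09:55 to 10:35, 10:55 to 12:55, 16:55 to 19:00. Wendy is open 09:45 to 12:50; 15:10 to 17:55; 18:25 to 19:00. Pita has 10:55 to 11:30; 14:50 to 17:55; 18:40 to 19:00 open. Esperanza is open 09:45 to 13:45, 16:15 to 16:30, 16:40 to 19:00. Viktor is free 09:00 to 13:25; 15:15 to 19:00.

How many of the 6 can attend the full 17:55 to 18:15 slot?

4

Jamal, Kavya, Esperanza, and Viktor can make the full 17:55-18:15 slot — that's 4.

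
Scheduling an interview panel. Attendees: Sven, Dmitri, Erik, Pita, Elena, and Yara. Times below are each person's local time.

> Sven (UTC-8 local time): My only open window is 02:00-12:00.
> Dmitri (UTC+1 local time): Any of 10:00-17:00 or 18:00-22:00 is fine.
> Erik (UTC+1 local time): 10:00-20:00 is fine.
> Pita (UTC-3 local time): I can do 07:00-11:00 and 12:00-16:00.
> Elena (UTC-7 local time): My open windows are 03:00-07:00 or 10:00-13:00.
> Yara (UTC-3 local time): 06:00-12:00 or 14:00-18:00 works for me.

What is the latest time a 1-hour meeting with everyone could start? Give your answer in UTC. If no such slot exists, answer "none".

Sven in UTC: 10:00-20:00 (add 8h to convert from UTC-8).
Dmitri in UTC: 09:00-16:00, 17:00-21:00 (subtract 1h to convert from UTC+1).
Erik in UTC: 09:00-19:00 (subtract 1h to convert from UTC+1).
Pita in UTC: 10:00-14:00, 15:00-19:00 (add 3h to convert from UTC-3).
Elena in UTC: 10:00-14:00, 17:00-20:00 (add 7h to convert from UTC-7).
Yara in UTC: 09:00-15:00, 17:00-21:00 (add 3h to convert from UTC-3).
Sven ∩ Dmitri: 10:00-16:00, 17:00-20:00.
Sven ∩ Dmitri ∩ Erik: 10:00-16:00, 17:00-19:00.
Sven ∩ Dmitri ∩ Erik ∩ Pita: 10:00-14:00, 15:00-16:00, 17:00-19:00.
Sven ∩ Dmitri ∩ Erik ∩ Pita ∩ Elena: 10:00-14:00, 17:00-19:00.
Sven ∩ Dmitri ∩ Erik ∩ Pita ∩ Elena ∩ Yara: 10:00-14:00, 17:00-19:00.
So the common availability across everyone is 10:00-14:00, 17:00-19:00.
The last common window of at least 60 minutes is 17:00-19:00; a 60-minute meeting can start as late as 18:00 and still end by 19:00.

18:00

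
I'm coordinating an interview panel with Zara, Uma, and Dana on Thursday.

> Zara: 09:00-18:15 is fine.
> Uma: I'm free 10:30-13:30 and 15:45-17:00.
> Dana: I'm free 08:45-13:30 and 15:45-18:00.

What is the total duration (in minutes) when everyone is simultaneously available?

255

Zara ∩ Uma: 10:30-13:30, 15:45-17:00.
Zara ∩ Uma ∩ Dana: 10:30-13:30, 15:45-17:00.
Summing the common windows: 180 + 75 = 255 minutes.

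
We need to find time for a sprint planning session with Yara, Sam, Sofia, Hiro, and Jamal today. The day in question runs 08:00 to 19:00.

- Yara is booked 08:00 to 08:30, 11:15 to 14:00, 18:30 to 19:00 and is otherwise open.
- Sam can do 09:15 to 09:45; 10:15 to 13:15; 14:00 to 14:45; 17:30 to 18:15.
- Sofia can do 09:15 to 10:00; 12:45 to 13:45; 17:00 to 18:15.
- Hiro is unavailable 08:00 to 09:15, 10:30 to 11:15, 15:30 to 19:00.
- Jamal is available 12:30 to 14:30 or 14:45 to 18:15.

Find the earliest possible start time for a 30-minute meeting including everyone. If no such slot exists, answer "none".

Yara free: 08:30-11:15, 14:00-18:30 (invert busy blocks within the working day).
Sam free: 09:15-09:45, 10:15-13:15, 14:00-14:45, 17:30-18:15.
Sofia free: 09:15-10:00, 12:45-13:45, 17:00-18:15.
Hiro free: 09:15-10:30, 11:15-15:30 (invert busy blocks within the working day).
Jamal free: 12:30-14:30, 14:45-18:15.
Yara ∩ Sam: 09:15-09:45, 10:15-11:15, 14:00-14:45, 17:30-18:15.
Yara ∩ Sam ∩ Sofia: 09:15-09:45, 17:30-18:15.
Yara ∩ Sam ∩ Sofia ∩ Hiro: 09:15-09:45.
Yara ∩ Sam ∩ Sofia ∩ Hiro ∩ Jamal: ∅.
There is no time when everyone is free.
No common window is at least 30 minutes long.

none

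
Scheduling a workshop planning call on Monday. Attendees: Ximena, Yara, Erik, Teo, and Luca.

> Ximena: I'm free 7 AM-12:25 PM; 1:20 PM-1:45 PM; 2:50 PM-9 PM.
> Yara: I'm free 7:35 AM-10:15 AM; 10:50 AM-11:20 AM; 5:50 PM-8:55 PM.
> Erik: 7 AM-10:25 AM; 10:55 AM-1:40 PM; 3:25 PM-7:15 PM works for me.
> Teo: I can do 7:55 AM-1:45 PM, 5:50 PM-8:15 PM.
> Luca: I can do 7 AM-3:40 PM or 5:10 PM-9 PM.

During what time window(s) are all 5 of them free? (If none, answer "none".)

07:55-10:15, 10:55-11:20, 17:50-19:15

Ximena ∩ Yara: 07:35-10:15, 10:50-11:20, 17:50-20:55.
Ximena ∩ Yara ∩ Erik: 07:35-10:15, 10:55-11:20, 17:50-19:15.
Ximena ∩ Yara ∩ Erik ∩ Teo: 07:55-10:15, 10:55-11:20, 17:50-19:15.
Ximena ∩ Yara ∩ Erik ∩ Teo ∩ Luca: 07:55-10:15, 10:55-11:20, 17:50-19:15.
So the common availability across everyone is 07:55-10:15, 10:55-11:20, 17:50-19:15.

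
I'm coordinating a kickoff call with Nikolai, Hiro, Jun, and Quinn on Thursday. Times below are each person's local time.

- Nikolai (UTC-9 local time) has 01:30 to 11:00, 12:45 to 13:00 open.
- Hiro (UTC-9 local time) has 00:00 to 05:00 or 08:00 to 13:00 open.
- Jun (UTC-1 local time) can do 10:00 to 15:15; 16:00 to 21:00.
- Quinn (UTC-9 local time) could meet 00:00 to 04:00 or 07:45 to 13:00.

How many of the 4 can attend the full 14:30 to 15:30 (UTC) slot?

2

Nikolai in UTC: 10:30-20:00, 21:45-22:00 (add 9h to convert from UTC-9).
Hiro in UTC: 09:00-14:00, 17:00-22:00 (add 9h to convert from UTC-9).
Jun in UTC: 11:00-16:15, 17:00-22:00 (add 1h to convert from UTC-1).
Quinn in UTC: 09:00-13:00, 16:45-22:00 (add 9h to convert from UTC-9).
Nikolai and Jun can make the full 14:30-15:30 slot — that's 2.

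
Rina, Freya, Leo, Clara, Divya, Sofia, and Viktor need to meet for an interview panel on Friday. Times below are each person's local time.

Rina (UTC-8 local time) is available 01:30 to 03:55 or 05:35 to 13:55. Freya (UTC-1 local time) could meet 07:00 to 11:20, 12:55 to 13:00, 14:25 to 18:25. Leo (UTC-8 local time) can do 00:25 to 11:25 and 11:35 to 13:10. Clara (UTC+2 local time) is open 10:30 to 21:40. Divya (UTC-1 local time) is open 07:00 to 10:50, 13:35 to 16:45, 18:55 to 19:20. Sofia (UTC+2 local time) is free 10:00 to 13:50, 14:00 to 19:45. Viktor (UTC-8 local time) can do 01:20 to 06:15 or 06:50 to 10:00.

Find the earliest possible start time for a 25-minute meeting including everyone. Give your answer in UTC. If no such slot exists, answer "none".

Rina in UTC: 09:30-11:55, 13:35-21:55 (add 8h to convert from UTC-8).
Freya in UTC: 08:00-12:20, 13:55-14:00, 15:25-19:25 (add 1h to convert from UTC-1).
Leo in UTC: 08:25-19:25, 19:35-21:10 (add 8h to convert from UTC-8).
Clara in UTC: 08:30-19:40 (subtract 2h to convert from UTC+2).
Divya in UTC: 08:00-11:50, 14:35-17:45, 19:55-20:20 (add 1h to convert from UTC-1).
Sofia in UTC: 08:00-11:50, 12:00-17:45 (subtract 2h to convert from UTC+2).
Viktor in UTC: 09:20-14:15, 14:50-18:00 (add 8h to convert from UTC-8).
Rina ∩ Freya: 09:30-11:55, 13:55-14:00, 15:25-19:25.
Rina ∩ Freya ∩ Leo: 09:30-11:55, 13:55-14:00, 15:25-19:25.
Rina ∩ Freya ∩ Leo ∩ Clara: 09:30-11:55, 13:55-14:00, 15:25-19:25.
Rina ∩ Freya ∩ Leo ∩ Clara ∩ Divya: 09:30-11:50, 15:25-17:45.
Rina ∩ Freya ∩ Leo ∩ Clara ∩ Divya ∩ Sofia: 09:30-11:50, 15:25-17:45.
Rina ∩ Freya ∩ Leo ∩ Clara ∩ Divya ∩ Sofia ∩ Viktor: 09:30-11:50, 15:25-17:45.
Those are the intersection windows.
The first common window of at least 25 minutes is 09:30-11:50, so the earliest start is 09:30.

09:30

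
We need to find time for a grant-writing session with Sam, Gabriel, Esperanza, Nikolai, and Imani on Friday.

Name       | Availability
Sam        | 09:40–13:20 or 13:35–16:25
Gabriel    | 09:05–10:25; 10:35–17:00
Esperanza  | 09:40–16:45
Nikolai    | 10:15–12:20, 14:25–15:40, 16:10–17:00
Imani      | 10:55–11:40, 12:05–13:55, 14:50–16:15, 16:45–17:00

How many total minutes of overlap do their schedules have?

Sam ∩ Gabriel: 09:40-10:25, 10:35-13:20, 13:35-16:25.
Sam ∩ Gabriel ∩ Esperanza: 09:40-10:25, 10:35-13:20, 13:35-16:25.
Sam ∩ Gabriel ∩ Esperanza ∩ Nikolai: 10:15-10:25, 10:35-12:20, 14:25-15:40, 16:10-16:25.
Sam ∩ Gabriel ∩ Esperanza ∩ Nikolai ∩ Imani: 10:55-11:40, 12:05-12:20, 14:50-15:40, 16:10-16:15.
So the common availability across everyone is 10:55-11:40, 12:05-12:20, 14:50-15:40, 16:10-16:15.
Summing the common windows: 45 + 15 + 50 + 5 = 115 minutes.

115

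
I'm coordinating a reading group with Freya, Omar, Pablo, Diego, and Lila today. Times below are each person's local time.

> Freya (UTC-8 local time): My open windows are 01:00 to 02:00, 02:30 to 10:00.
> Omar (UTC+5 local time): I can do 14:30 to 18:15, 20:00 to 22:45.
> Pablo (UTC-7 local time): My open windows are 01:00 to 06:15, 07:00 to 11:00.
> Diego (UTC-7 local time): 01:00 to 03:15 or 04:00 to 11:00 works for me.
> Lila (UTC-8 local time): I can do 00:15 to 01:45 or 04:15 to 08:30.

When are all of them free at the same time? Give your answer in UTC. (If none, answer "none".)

09:30-09:45, 12:15-13:15, 15:00-16:30

Freya in UTC: 09:00-10:00, 10:30-18:00 (add 8h to convert from UTC-8).
Omar in UTC: 09:30-13:15, 15:00-17:45 (subtract 5h to convert from UTC+5).
Pablo in UTC: 08:00-13:15, 14:00-18:00 (add 7h to convert from UTC-7).
Diego in UTC: 08:00-10:15, 11:00-18:00 (add 7h to convert from UTC-7).
Lila in UTC: 08:15-09:45, 12:15-16:30 (add 8h to convert from UTC-8).
Freya ∩ Omar: 09:30-10:00, 10:30-13:15, 15:00-17:45.
Freya ∩ Omar ∩ Pablo: 09:30-10:00, 10:30-13:15, 15:00-17:45.
Freya ∩ Omar ∩ Pablo ∩ Diego: 09:30-10:00, 11:00-13:15, 15:00-17:45.
Freya ∩ Omar ∩ Pablo ∩ Diego ∩ Lila: 09:30-09:45, 12:15-13:15, 15:00-16:30.
So the common availability across everyone is 09:30-09:45, 12:15-13:15, 15:00-16:30.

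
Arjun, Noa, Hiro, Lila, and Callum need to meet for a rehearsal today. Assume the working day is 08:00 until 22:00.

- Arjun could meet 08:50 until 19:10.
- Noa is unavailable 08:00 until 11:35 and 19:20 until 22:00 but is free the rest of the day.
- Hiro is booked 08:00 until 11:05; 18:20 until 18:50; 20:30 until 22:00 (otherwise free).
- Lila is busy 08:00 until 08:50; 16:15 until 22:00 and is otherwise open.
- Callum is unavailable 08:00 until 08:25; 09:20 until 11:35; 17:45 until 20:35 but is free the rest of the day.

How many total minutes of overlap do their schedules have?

280

Arjun free: 08:50-19:10.
Noa free: 11:35-19:20 (invert busy blocks within the working day).
Hiro free: 11:05-18:20, 18:50-20:30 (invert busy blocks within the working day).
Lila free: 08:50-16:15 (invert busy blocks within the working day).
Callum free: 08:25-09:20, 11:35-17:45, 20:35-22:00 (invert busy blocks within the working day).
Arjun ∩ Noa: 11:35-19:10.
Arjun ∩ Noa ∩ Hiro: 11:35-18:20, 18:50-19:10.
Arjun ∩ Noa ∩ Hiro ∩ Lila: 11:35-16:15.
Arjun ∩ Noa ∩ Hiro ∩ Lila ∩ Callum: 11:35-16:15.
Those are the intersection windows.
That's a single block of 280 minutes.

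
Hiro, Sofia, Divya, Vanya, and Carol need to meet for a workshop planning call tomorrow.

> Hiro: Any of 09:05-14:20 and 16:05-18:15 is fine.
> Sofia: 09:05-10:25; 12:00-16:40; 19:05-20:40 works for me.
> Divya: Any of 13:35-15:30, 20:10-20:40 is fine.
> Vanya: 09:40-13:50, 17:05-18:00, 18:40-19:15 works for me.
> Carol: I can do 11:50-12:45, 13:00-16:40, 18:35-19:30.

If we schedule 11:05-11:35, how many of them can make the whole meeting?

Hiro and Vanya can make the full 11:05-11:35 slot — that's 2.

2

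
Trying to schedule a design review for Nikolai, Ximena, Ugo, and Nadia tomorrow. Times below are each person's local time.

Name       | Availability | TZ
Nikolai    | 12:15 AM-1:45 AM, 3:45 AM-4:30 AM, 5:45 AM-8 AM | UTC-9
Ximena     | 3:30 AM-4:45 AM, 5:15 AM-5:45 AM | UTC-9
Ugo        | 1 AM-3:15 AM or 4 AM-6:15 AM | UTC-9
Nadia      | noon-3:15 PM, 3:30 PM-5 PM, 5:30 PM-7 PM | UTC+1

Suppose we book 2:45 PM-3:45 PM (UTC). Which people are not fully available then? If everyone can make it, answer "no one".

Ugo, Ximena

Nikolai in UTC: 09:15-10:45, 12:45-13:30, 14:45-17:00 (add 9h to convert from UTC-9).
Ximena in UTC: 12:30-13:45, 14:15-14:45 (add 9h to convert from UTC-9).
Ugo in UTC: 10:00-12:15, 13:00-15:15 (add 9h to convert from UTC-9).
Nadia in UTC: 11:00-14:15, 14:30-16:00, 16:30-18:00 (subtract 1h to convert from UTC+1).
Nikolai: free for 14:45-15:45. Ximena: not fully free for 14:45-15:45. Ugo: not fully free for 14:45-15:45. Nadia: free for 14:45-15:45.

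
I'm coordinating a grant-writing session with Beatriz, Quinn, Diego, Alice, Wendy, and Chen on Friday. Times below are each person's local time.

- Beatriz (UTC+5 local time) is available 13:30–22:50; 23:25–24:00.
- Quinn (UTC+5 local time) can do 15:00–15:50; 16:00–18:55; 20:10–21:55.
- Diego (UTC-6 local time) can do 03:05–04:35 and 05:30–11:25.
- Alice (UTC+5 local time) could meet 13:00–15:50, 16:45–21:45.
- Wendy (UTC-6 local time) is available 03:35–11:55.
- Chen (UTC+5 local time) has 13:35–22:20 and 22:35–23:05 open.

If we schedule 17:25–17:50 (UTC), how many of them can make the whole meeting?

2

Beatriz in UTC: 08:30-17:50, 18:25-19:00 (subtract 5h to convert from UTC+5).
Quinn in UTC: 10:00-10:50, 11:00-13:55, 15:10-16:55 (subtract 5h to convert from UTC+5).
Diego in UTC: 09:05-10:35, 11:30-17:25 (add 6h to convert from UTC-6).
Alice in UTC: 08:00-10:50, 11:45-16:45 (subtract 5h to convert from UTC+5).
Wendy in UTC: 09:35-17:55 (add 6h to convert from UTC-6).
Chen in UTC: 08:35-17:20, 17:35-18:05 (subtract 5h to convert from UTC+5).
Beatriz and Wendy can make the full 17:25-17:50 slot — that's 2.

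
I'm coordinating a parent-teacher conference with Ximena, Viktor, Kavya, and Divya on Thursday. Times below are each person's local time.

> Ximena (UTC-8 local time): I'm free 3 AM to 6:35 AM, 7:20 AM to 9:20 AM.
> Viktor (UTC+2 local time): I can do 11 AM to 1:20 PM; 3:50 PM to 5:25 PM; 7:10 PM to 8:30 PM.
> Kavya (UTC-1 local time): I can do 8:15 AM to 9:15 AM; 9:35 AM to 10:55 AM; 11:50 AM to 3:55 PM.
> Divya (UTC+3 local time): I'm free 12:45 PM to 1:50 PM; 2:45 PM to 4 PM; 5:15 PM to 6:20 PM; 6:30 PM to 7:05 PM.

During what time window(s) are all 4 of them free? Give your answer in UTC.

Ximena in UTC: 11:00-14:35, 15:20-17:20 (add 8h to convert from UTC-8).
Viktor in UTC: 09:00-11:20, 13:50-15:25, 17:10-18:30 (subtract 2h to convert from UTC+2).
Kavya in UTC: 09:15-10:15, 10:35-11:55, 12:50-16:55 (add 1h to convert from UTC-1).
Divya in UTC: 09:45-10:50, 11:45-13:00, 14:15-15:20, 15:30-16:05 (subtract 3h to convert from UTC+3).
Ximena ∩ Viktor: 11:00-11:20, 13:50-14:35, 15:20-15:25, 17:10-17:20.
Ximena ∩ Viktor ∩ Kavya: 11:00-11:20, 13:50-14:35, 15:20-15:25.
Ximena ∩ Viktor ∩ Kavya ∩ Divya: 14:15-14:35.

14:15-14:35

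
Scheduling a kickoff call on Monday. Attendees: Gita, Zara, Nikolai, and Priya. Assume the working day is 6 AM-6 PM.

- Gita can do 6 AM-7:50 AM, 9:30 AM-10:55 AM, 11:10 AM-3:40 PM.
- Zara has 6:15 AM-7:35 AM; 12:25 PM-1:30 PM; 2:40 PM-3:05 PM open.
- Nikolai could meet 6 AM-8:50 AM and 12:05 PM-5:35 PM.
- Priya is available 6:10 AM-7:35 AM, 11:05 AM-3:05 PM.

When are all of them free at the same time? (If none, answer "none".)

Gita ∩ Zara: 06:15-07:35, 12:25-13:30, 14:40-15:05.
Gita ∩ Zara ∩ Nikolai: 06:15-07:35, 12:25-13:30, 14:40-15:05.
Gita ∩ Zara ∩ Nikolai ∩ Priya: 06:15-07:35, 12:25-13:30, 14:40-15:05.

06:15-07:35, 12:25-13:30, 14:40-15:05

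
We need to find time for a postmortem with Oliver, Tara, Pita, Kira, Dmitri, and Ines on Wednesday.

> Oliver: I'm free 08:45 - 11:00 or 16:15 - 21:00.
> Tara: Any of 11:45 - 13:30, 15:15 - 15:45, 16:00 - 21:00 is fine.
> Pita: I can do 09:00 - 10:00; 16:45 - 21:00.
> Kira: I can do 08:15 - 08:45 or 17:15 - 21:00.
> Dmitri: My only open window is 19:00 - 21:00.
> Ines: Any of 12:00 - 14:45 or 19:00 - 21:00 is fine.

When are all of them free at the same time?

Oliver ∩ Tara: 16:15-21:00.
Oliver ∩ Tara ∩ Pita: 16:45-21:00.
Oliver ∩ Tara ∩ Pita ∩ Kira: 17:15-21:00.
Oliver ∩ Tara ∩ Pita ∩ Kira ∩ Dmitri: 19:00-21:00.
Oliver ∩ Tara ∩ Pita ∩ Kira ∩ Dmitri ∩ Ines: 19:00-21:00.
So the common availability across everyone is 19:00-21:00.

19:00-21:00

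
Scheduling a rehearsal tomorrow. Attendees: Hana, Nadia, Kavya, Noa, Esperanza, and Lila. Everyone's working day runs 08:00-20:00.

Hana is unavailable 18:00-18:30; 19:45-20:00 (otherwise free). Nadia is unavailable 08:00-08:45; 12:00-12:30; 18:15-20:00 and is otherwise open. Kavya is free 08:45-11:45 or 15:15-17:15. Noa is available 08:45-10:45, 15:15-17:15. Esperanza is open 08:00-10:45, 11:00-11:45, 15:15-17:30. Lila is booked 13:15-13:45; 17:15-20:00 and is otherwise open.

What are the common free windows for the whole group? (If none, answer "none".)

08:45-10:45, 15:15-17:15

Hana free: 08:00-18:00, 18:30-19:45 (invert busy blocks within the working day).
Nadia free: 08:45-12:00, 12:30-18:15 (invert busy blocks within the working day).
Kavya free: 08:45-11:45, 15:15-17:15.
Noa free: 08:45-10:45, 15:15-17:15.
Esperanza free: 08:00-10:45, 11:00-11:45, 15:15-17:30.
Lila free: 08:00-13:15, 13:45-17:15 (invert busy blocks within the working day).
Hana ∩ Nadia: 08:45-12:00, 12:30-18:00.
Hana ∩ Nadia ∩ Kavya: 08:45-11:45, 15:15-17:15.
Hana ∩ Nadia ∩ Kavya ∩ Noa: 08:45-10:45, 15:15-17:15.
Hana ∩ Nadia ∩ Kavya ∩ Noa ∩ Esperanza: 08:45-10:45, 15:15-17:15.
Hana ∩ Nadia ∩ Kavya ∩ Noa ∩ Esperanza ∩ Lila: 08:45-10:45, 15:15-17:15.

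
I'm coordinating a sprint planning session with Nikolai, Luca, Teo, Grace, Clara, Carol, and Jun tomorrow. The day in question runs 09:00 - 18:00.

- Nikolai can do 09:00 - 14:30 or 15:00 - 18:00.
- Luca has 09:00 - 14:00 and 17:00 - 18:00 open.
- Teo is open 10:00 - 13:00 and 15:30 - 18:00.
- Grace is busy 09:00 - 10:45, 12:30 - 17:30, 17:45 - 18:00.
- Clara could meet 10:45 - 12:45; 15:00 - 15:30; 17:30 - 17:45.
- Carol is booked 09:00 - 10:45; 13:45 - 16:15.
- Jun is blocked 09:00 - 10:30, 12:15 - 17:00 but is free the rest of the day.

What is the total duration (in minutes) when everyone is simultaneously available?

Nikolai free: 09:00-14:30, 15:00-18:00.
Luca free: 09:00-14:00, 17:00-18:00.
Teo free: 10:00-13:00, 15:30-18:00.
Grace free: 10:45-12:30, 17:30-17:45 (invert busy blocks within the working day).
Clara free: 10:45-12:45, 15:00-15:30, 17:30-17:45.
Carol free: 10:45-13:45, 16:15-18:00 (invert busy blocks within the working day).
Jun free: 10:30-12:15, 17:00-18:00 (invert busy blocks within the working day).
Nikolai ∩ Luca: 09:00-14:00, 17:00-18:00.
Nikolai ∩ Luca ∩ Teo: 10:00-13:00, 17:00-18:00.
Nikolai ∩ Luca ∩ Teo ∩ Grace: 10:45-12:30, 17:30-17:45.
Nikolai ∩ Luca ∩ Teo ∩ Grace ∩ Clara: 10:45-12:30, 17:30-17:45.
Nikolai ∩ Luca ∩ Teo ∩ Grace ∩ Clara ∩ Carol: 10:45-12:30, 17:30-17:45.
Nikolai ∩ Luca ∩ Teo ∩ Grace ∩ Clara ∩ Carol ∩ Jun: 10:45-12:15, 17:30-17:45.
So the common availability across everyone is 10:45-12:15, 17:30-17:45.
Summing the common windows: 90 + 15 = 105 minutes.

105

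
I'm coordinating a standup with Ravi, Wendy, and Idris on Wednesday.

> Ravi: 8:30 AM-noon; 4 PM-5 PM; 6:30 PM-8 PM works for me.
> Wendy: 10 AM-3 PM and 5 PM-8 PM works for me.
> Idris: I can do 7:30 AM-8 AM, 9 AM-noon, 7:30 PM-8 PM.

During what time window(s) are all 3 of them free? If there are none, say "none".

10:00-12:00, 19:30-20:00

Ravi ∩ Wendy: 10:00-12:00, 18:30-20:00.
Ravi ∩ Wendy ∩ Idris: 10:00-12:00, 19:30-20:00.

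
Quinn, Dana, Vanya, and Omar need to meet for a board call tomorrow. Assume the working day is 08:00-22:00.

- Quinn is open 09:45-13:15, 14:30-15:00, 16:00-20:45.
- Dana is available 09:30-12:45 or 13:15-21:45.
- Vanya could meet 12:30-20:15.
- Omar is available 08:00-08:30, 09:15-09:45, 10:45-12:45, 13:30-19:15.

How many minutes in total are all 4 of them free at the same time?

Quinn ∩ Dana: 09:45-12:45, 14:30-15:00, 16:00-20:45.
Quinn ∩ Dana ∩ Vanya: 12:30-12:45, 14:30-15:00, 16:00-20:15.
Quinn ∩ Dana ∩ Vanya ∩ Omar: 12:30-12:45, 14:30-15:00, 16:00-19:15.
Summing the common windows: 15 + 30 + 195 = 240 minutes.

240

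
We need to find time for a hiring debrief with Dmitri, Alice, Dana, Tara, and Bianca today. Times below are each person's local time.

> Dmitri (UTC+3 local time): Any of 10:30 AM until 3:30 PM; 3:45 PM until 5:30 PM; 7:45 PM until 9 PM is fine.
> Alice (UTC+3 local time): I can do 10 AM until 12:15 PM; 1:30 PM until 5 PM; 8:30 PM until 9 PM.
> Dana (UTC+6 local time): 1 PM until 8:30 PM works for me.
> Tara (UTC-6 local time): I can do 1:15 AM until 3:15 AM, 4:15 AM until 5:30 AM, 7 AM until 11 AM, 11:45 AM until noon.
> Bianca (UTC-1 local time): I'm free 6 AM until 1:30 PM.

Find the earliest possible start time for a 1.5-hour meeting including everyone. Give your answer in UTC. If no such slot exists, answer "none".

Dmitri in UTC: 07:30-12:30, 12:45-14:30, 16:45-18:00 (subtract 3h to convert from UTC+3).
Alice in UTC: 07:00-09:15, 10:30-14:00, 17:30-18:00 (subtract 3h to convert from UTC+3).
Dana in UTC: 07:00-14:30 (subtract 6h to convert from UTC+6).
Tara in UTC: 07:15-09:15, 10:15-11:30, 13:00-17:00, 17:45-18:00 (add 6h to convert from UTC-6).
Bianca in UTC: 07:00-14:30 (add 1h to convert from UTC-1).
Dmitri ∩ Alice: 07:30-09:15, 10:30-12:30, 12:45-14:00, 17:30-18:00.
Dmitri ∩ Alice ∩ Dana: 07:30-09:15, 10:30-12:30, 12:45-14:00.
Dmitri ∩ Alice ∩ Dana ∩ Tara: 07:30-09:15, 10:30-11:30, 13:00-14:00.
Dmitri ∩ Alice ∩ Dana ∩ Tara ∩ Bianca: 07:30-09:15, 10:30-11:30, 13:00-14:00.
Those are the intersection windows.
The first common window of at least 90 minutes is 07:30-09:15, so the earliest start is 07:30.

07:30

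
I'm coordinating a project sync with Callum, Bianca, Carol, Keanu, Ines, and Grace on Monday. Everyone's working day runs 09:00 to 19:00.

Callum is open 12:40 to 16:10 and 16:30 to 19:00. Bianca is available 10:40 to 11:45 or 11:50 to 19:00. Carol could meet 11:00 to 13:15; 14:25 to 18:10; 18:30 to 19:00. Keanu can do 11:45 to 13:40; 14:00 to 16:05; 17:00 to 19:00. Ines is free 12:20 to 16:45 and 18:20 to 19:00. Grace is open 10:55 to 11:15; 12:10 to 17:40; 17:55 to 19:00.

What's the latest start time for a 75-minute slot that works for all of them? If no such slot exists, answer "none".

Callum ∩ Bianca: 12:40-16:10, 16:30-19:00.
Callum ∩ Bianca ∩ Carol: 12:40-13:15, 14:25-16:10, 16:30-18:10, 18:30-19:00.
Callum ∩ Bianca ∩ Carol ∩ Keanu: 12:40-13:15, 14:25-16:05, 17:00-18:10, 18:30-19:00.
Callum ∩ Bianca ∩ Carol ∩ Keanu ∩ Ines: 12:40-13:15, 14:25-16:05, 18:30-19:00.
Callum ∩ Bianca ∩ Carol ∩ Keanu ∩ Ines ∩ Grace: 12:40-13:15, 14:25-16:05, 18:30-19:00.
The last common window of at least 75 minutes is 14:25-16:05; a 75-minute meeting can start as late as 14:50 and still end by 16:05.

14:50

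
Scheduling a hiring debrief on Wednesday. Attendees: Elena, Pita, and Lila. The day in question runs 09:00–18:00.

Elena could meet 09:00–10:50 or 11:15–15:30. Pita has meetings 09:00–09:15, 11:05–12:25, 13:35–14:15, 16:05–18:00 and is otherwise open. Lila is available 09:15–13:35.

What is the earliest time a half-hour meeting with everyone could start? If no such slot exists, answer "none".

09:15

Elena free: 09:00-10:50, 11:15-15:30.
Pita free: 09:15-11:05, 12:25-13:35, 14:15-16:05 (invert busy blocks within the working day).
Lila free: 09:15-13:35.
Elena ∩ Pita: 09:15-10:50, 12:25-13:35, 14:15-15:30.
Elena ∩ Pita ∩ Lila: 09:15-10:50, 12:25-13:35.
Those are the intersection windows.
The first common window of at least 30 minutes is 09:15-10:50, so the earliest start is 09:15.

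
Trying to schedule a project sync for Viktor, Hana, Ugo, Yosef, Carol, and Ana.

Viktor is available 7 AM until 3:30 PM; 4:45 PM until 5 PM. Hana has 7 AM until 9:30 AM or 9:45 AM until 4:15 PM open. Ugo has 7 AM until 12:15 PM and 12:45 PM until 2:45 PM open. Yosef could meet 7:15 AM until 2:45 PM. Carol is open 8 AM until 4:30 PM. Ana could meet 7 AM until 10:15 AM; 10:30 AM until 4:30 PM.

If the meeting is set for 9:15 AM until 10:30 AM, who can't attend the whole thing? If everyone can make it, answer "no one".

Viktor: free for 09:15-10:30. Hana: not fully free for 09:15-10:30. Ugo: free for 09:15-10:30. Yosef: free for 09:15-10:30. Carol: free for 09:15-10:30. Ana: not fully free for 09:15-10:30.

Ana, Hana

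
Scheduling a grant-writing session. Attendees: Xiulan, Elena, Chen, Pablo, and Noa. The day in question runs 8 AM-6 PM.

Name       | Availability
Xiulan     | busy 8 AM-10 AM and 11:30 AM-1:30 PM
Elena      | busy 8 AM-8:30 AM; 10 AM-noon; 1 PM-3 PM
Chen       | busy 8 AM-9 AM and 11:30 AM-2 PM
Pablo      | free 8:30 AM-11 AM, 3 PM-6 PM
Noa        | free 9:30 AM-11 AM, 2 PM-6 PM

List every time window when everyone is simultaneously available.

Xiulan free: 10:00-11:30, 13:30-18:00 (invert busy blocks within the working day).
Elena free: 08:30-10:00, 12:00-13:00, 15:00-18:00 (invert busy blocks within the working day).
Chen free: 09:00-11:30, 14:00-18:00 (invert busy blocks within the working day).
Pablo free: 08:30-11:00, 15:00-18:00.
Noa free: 09:30-11:00, 14:00-18:00.
Xiulan ∩ Elena: 15:00-18:00.
Xiulan ∩ Elena ∩ Chen: 15:00-18:00.
Xiulan ∩ Elena ∩ Chen ∩ Pablo: 15:00-18:00.
Xiulan ∩ Elena ∩ Chen ∩ Pablo ∩ Noa: 15:00-18:00.

15:00-18:00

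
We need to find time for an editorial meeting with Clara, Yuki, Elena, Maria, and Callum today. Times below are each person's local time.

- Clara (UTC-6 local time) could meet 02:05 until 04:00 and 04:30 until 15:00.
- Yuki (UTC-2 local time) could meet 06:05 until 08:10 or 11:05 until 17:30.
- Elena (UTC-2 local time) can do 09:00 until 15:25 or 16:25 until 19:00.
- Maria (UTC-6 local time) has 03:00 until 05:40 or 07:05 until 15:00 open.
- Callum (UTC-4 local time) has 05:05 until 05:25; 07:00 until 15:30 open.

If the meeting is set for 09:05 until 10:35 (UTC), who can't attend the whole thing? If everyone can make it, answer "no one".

Callum, Clara, Elena, Yuki

Clara in UTC: 08:05-10:00, 10:30-21:00 (add 6h to convert from UTC-6).
Yuki in UTC: 08:05-10:10, 13:05-19:30 (add 2h to convert from UTC-2).
Elena in UTC: 11:00-17:25, 18:25-21:00 (add 2h to convert from UTC-2).
Maria in UTC: 09:00-11:40, 13:05-21:00 (add 6h to convert from UTC-6).
Callum in UTC: 09:05-09:25, 11:00-19:30 (add 4h to convert from UTC-4).
Clara: not fully free for 09:05-10:35. Yuki: not fully free for 09:05-10:35. Elena: not fully free for 09:05-10:35. Maria: free for 09:05-10:35. Callum: not fully free for 09:05-10:35.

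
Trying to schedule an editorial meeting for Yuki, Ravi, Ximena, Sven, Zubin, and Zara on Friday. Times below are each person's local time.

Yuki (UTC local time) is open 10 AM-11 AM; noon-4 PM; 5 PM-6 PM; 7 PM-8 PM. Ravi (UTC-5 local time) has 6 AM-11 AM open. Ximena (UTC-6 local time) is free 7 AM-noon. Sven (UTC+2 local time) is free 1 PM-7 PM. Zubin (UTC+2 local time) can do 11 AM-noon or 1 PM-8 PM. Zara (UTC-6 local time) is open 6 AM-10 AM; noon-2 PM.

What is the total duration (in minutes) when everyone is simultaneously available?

Yuki in UTC: 10:00-11:00, 12:00-16:00, 17:00-18:00, 19:00-20:00.
Ravi in UTC: 11:00-16:00 (add 5h to convert from UTC-5).
Ximena in UTC: 13:00-18:00 (add 6h to convert from UTC-6).
Sven in UTC: 11:00-17:00 (subtract 2h to convert from UTC+2).
Zubin in UTC: 09:00-10:00, 11:00-18:00 (subtract 2h to convert from UTC+2).
Zara in UTC: 12:00-16:00, 18:00-20:00 (add 6h to convert from UTC-6).
Yuki ∩ Ravi: 12:00-16:00.
Yuki ∩ Ravi ∩ Ximena: 13:00-16:00.
Yuki ∩ Ravi ∩ Ximena ∩ Sven: 13:00-16:00.
Yuki ∩ Ravi ∩ Ximena ∩ Sven ∩ Zubin: 13:00-16:00.
Yuki ∩ Ravi ∩ Ximena ∩ Sven ∩ Zubin ∩ Zara: 13:00-16:00.
That's a single block of 180 minutes.

180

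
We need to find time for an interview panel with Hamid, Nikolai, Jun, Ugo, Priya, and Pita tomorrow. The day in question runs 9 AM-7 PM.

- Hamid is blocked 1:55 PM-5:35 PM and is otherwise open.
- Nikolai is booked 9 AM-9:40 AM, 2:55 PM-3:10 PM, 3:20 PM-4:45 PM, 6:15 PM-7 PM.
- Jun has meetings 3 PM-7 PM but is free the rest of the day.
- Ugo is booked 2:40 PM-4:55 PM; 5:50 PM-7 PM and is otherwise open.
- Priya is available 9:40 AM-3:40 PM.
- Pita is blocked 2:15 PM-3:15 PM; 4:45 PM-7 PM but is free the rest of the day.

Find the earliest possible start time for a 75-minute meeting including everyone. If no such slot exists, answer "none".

Hamid free: 09:00-13:55, 17:35-19:00 (invert busy blocks within the working day).
Nikolai free: 09:40-14:55, 15:10-15:20, 16:45-18:15 (invert busy blocks within the working day).
Jun free: 09:00-15:00 (invert busy blocks within the working day).
Ugo free: 09:00-14:40, 16:55-17:50 (invert busy blocks within the working day).
Priya free: 09:40-15:40.
Pita free: 09:00-14:15, 15:15-16:45 (invert busy blocks within the working day).
Hamid ∩ Nikolai: 09:40-13:55, 17:35-18:15.
Hamid ∩ Nikolai ∩ Jun: 09:40-13:55.
Hamid ∩ Nikolai ∩ Jun ∩ Ugo: 09:40-13:55.
Hamid ∩ Nikolai ∩ Jun ∩ Ugo ∩ Priya: 09:40-13:55.
Hamid ∩ Nikolai ∩ Jun ∩ Ugo ∩ Priya ∩ Pita: 09:40-13:55.
The first common window of at least 75 minutes is 09:40-13:55, so the earliest start is 09:40.

09:40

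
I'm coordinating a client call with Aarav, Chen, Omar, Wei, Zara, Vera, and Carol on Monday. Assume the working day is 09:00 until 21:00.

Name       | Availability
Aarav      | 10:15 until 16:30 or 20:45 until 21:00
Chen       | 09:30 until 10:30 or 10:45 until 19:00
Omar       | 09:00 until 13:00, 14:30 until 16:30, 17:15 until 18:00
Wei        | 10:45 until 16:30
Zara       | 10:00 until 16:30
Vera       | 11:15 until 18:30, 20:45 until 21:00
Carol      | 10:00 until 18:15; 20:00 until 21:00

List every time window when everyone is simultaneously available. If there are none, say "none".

11:15-13:00, 14:30-16:30

Aarav ∩ Chen: 10:15-10:30, 10:45-16:30.
Aarav ∩ Chen ∩ Omar: 10:15-10:30, 10:45-13:00, 14:30-16:30.
Aarav ∩ Chen ∩ Omar ∩ Wei: 10:45-13:00, 14:30-16:30.
Aarav ∩ Chen ∩ Omar ∩ Wei ∩ Zara: 10:45-13:00, 14:30-16:30.
Aarav ∩ Chen ∩ Omar ∩ Wei ∩ Zara ∩ Vera: 11:15-13:00, 14:30-16:30.
Aarav ∩ Chen ∩ Omar ∩ Wei ∩ Zara ∩ Vera ∩ Carol: 11:15-13:00, 14:30-16:30.
Those are the intersection windows.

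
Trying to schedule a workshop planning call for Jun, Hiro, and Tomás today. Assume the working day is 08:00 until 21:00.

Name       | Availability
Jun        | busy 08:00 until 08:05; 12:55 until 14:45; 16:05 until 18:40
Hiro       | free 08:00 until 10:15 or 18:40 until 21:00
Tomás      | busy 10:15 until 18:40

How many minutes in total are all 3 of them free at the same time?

Jun free: 08:05-12:55, 14:45-16:05, 18:40-21:00 (invert busy blocks within the working day).
Hiro free: 08:00-10:15, 18:40-21:00.
Tomás free: 08:00-10:15, 18:40-21:00 (invert busy blocks within the working day).
Jun ∩ Hiro: 08:05-10:15, 18:40-21:00.
Jun ∩ Hiro ∩ Tomás: 08:05-10:15, 18:40-21:00.
Summing the common windows: 130 + 140 = 270 minutes.

270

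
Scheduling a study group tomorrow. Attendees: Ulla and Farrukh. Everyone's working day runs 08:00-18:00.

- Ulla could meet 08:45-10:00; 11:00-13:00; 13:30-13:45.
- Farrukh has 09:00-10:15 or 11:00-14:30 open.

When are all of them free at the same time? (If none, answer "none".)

09:00-10:00, 11:00-13:00, 13:30-13:45

Ulla ∩ Farrukh: 09:00-10:00, 11:00-13:00, 13:30-13:45.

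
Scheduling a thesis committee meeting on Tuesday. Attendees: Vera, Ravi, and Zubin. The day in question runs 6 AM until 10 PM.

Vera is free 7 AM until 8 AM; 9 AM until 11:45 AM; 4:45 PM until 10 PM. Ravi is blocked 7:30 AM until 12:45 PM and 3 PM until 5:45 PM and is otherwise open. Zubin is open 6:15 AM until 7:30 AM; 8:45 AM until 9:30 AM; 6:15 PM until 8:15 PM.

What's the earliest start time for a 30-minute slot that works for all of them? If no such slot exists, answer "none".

07:00

Vera free: 07:00-08:00, 09:00-11:45, 16:45-22:00.
Ravi free: 06:00-07:30, 12:45-15:00, 17:45-22:00 (invert busy blocks within the working day).
Zubin free: 06:15-07:30, 08:45-09:30, 18:15-20:15.
Vera ∩ Ravi: 07:00-07:30, 17:45-22:00.
Vera ∩ Ravi ∩ Zubin: 07:00-07:30, 18:15-20:15.
So the common availability across everyone is 07:00-07:30, 18:15-20:15.
The first common window of at least 30 minutes is 07:00-07:30, so the earliest start is 07:00.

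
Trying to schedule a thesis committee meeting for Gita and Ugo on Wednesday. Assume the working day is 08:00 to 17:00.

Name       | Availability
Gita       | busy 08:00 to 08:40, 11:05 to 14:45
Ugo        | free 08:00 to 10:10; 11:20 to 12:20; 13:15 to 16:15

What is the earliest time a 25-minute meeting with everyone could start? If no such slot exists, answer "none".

Gita free: 08:40-11:05, 14:45-17:00 (invert busy blocks within the working day).
Ugo free: 08:00-10:10, 11:20-12:20, 13:15-16:15.
Gita ∩ Ugo: 08:40-10:10, 14:45-16:15.
The first common window of at least 25 minutes is 08:40-10:10, so the earliest start is 08:40.

08:40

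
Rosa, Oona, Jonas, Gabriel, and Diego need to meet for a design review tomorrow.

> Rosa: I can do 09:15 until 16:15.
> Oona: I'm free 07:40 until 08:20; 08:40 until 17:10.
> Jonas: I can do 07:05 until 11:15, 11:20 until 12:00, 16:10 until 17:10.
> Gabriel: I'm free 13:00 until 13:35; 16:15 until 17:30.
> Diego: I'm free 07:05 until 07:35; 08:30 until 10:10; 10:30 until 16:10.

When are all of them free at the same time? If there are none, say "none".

Rosa ∩ Oona: 09:15-16:15.
Rosa ∩ Oona ∩ Jonas: 09:15-11:15, 11:20-12:00, 16:10-16:15.
Rosa ∩ Oona ∩ Jonas ∩ Gabriel: ∅.
Rosa ∩ Oona ∩ Jonas ∩ Gabriel ∩ Diego: ∅.
There is no time when everyone is free.

none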